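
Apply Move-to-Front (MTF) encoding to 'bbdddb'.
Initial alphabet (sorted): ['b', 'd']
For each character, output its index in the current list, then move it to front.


MTF encoding:
'b': index 0 in ['b', 'd'] -> ['b', 'd']
'b': index 0 in ['b', 'd'] -> ['b', 'd']
'd': index 1 in ['b', 'd'] -> ['d', 'b']
'd': index 0 in ['d', 'b'] -> ['d', 'b']
'd': index 0 in ['d', 'b'] -> ['d', 'b']
'b': index 1 in ['d', 'b'] -> ['b', 'd']


Output: [0, 0, 1, 0, 0, 1]


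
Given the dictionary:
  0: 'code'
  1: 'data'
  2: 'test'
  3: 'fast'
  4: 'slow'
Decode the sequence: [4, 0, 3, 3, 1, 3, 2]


Look up each index in the dictionary:
  4 -> 'slow'
  0 -> 'code'
  3 -> 'fast'
  3 -> 'fast'
  1 -> 'data'
  3 -> 'fast'
  2 -> 'test'

Decoded: "slow code fast fast data fast test"


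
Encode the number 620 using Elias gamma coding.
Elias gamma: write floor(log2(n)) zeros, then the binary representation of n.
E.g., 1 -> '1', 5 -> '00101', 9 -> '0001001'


num_bits = floor(log2(620)) + 1 = 10
leading_zeros = num_bits - 1 = 9
binary(620) = 1001101100

Elias gamma(620) = '000000000' + '1001101100' = 0000000001001101100 (19 bits)


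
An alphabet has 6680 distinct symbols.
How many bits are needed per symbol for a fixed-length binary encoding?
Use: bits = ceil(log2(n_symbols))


log2(6680) = 12.7056
Bracket: 2^12 = 4096 < 6680 <= 2^13 = 8192
So ceil(log2(6680)) = 13

bits = ceil(log2(6680)) = ceil(12.7056) = 13 bits


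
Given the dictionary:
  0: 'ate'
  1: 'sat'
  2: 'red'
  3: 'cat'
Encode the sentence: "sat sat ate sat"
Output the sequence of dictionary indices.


Look up each word in the dictionary:
  'sat' -> 1
  'sat' -> 1
  'ate' -> 0
  'sat' -> 1

Encoded: [1, 1, 0, 1]


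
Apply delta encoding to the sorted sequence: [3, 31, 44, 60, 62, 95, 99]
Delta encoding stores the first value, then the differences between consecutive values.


First value: 3
Deltas:
  31 - 3 = 28
  44 - 31 = 13
  60 - 44 = 16
  62 - 60 = 2
  95 - 62 = 33
  99 - 95 = 4


Delta encoded: [3, 28, 13, 16, 2, 33, 4]


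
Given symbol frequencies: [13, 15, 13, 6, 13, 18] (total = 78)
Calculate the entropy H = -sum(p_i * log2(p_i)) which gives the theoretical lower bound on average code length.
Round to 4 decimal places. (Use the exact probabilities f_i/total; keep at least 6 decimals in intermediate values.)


Per-symbol terms -p_i * log2(p_i) with p_i = f_i/78:
  p = 13/78 = 0.166667: log2(p) = -2.584963, -p*log2(p) = 0.430827
  p = 15/78 = 0.192308: log2(p) = -2.378512, -p*log2(p) = 0.457406
  p = 13/78 = 0.166667: log2(p) = -2.584963, -p*log2(p) = 0.430827
  p = 6/78 = 0.076923: log2(p) = -3.700440, -p*log2(p) = 0.284649
  p = 13/78 = 0.166667: log2(p) = -2.584963, -p*log2(p) = 0.430827
  p = 18/78 = 0.230769: log2(p) = -2.115477, -p*log2(p) = 0.488187
H = 0.430827 + 0.457406 + 0.430827 + 0.284649 + 0.430827 + 0.488187 = 2.522723

H = 2.5227 bits/symbol


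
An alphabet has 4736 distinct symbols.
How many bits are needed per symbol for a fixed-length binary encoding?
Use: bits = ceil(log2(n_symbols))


log2(4736) = 12.2095
Bracket: 2^12 = 4096 < 4736 <= 2^13 = 8192
So ceil(log2(4736)) = 13

bits = ceil(log2(4736)) = ceil(12.2095) = 13 bits


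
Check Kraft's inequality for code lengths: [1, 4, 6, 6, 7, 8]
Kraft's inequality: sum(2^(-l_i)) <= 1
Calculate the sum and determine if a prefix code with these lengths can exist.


Sum = 2^(-1) + 2^(-4) + 2^(-6) + 2^(-6) + 2^(-7) + 2^(-8)
    = 0.5 + 0.0625 + 0.015625 + 0.015625 + 0.0078125 + 0.00390625
    = 155/256 = 0.60546875
Since 0.60546875 <= 1, Kraft's inequality IS satisfied.
A prefix code with these lengths CAN exist.

Kraft sum = 0.60546875. Satisfied.


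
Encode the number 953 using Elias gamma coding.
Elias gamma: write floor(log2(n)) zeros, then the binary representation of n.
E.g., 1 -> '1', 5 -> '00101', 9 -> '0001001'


num_bits = floor(log2(953)) + 1 = 10
leading_zeros = num_bits - 1 = 9
binary(953) = 1110111001

Elias gamma(953) = '000000000' + '1110111001' = 0000000001110111001 (19 bits)


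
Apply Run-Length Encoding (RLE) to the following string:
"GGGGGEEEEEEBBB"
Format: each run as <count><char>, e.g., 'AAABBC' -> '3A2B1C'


Scanning runs left to right:
  i=0: run of 'G' x 5 -> '5G'
  i=5: run of 'E' x 6 -> '6E'
  i=11: run of 'B' x 3 -> '3B'

RLE = 5G6E3B


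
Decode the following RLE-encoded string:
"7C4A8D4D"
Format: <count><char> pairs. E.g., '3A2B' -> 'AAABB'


Expanding each <count><char> pair:
  7C -> 'CCCCCCC'
  4A -> 'AAAA'
  8D -> 'DDDDDDDD'
  4D -> 'DDDD'

Decoded = CCCCCCCAAAADDDDDDDDDDDD


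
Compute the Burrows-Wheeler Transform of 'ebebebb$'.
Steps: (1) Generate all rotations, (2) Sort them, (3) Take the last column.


Rotations (sorted):
  0: $ebebebb -> last char: b
  1: b$ebebeb -> last char: b
  2: bb$ebebe -> last char: e
  3: bebb$ebe -> last char: e
  4: bebebb$e -> last char: e
  5: ebb$ebeb -> last char: b
  6: ebebb$eb -> last char: b
  7: ebebebb$ -> last char: $


BWT = bbeeebb$


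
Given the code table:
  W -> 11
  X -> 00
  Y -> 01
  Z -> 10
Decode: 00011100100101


Decoding:
00 -> X
01 -> Y
11 -> W
00 -> X
10 -> Z
01 -> Y
01 -> Y


Result: XYWXZYY


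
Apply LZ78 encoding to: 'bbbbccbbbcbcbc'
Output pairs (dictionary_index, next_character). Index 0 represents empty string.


LZ78 encoding steps:
Dictionary: {0: ''}
Step 1: w='' (idx 0), next='b' -> output (0, 'b'), add 'b' as idx 1
Step 2: w='b' (idx 1), next='b' -> output (1, 'b'), add 'bb' as idx 2
Step 3: w='b' (idx 1), next='c' -> output (1, 'c'), add 'bc' as idx 3
Step 4: w='' (idx 0), next='c' -> output (0, 'c'), add 'c' as idx 4
Step 5: w='bb' (idx 2), next='b' -> output (2, 'b'), add 'bbb' as idx 5
Step 6: w='c' (idx 4), next='b' -> output (4, 'b'), add 'cb' as idx 6
Step 7: w='cb' (idx 6), next='c' -> output (6, 'c'), add 'cbc' as idx 7


Encoded: [(0, 'b'), (1, 'b'), (1, 'c'), (0, 'c'), (2, 'b'), (4, 'b'), (6, 'c')]


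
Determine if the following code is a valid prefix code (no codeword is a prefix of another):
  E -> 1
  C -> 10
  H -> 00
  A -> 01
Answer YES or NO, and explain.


Checking each pair (does one codeword prefix another?):
  E='1' vs C='10': prefix -- VIOLATION

NO -- this is NOT a valid prefix code. E (1) is a prefix of C (10).


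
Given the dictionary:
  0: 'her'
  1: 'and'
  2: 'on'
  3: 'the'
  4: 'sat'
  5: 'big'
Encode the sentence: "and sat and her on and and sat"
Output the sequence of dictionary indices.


Look up each word in the dictionary:
  'and' -> 1
  'sat' -> 4
  'and' -> 1
  'her' -> 0
  'on' -> 2
  'and' -> 1
  'and' -> 1
  'sat' -> 4

Encoded: [1, 4, 1, 0, 2, 1, 1, 4]


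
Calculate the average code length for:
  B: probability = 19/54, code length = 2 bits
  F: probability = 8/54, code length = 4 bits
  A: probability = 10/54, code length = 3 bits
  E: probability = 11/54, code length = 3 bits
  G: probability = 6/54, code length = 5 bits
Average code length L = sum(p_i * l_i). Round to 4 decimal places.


Weighted contributions p_i * l_i:
  B: (19/54) * 2 = 38/54
  F: (8/54) * 4 = 32/54
  A: (10/54) * 3 = 30/54
  E: (11/54) * 3 = 33/54
  G: (6/54) * 5 = 30/54
Sum = (38 + 32 + 30 + 33 + 30)/54 = 163/54

L = 163/54 = 3.0185 bits/symbol


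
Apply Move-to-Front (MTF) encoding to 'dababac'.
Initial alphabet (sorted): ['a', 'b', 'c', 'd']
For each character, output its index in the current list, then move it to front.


MTF encoding:
'd': index 3 in ['a', 'b', 'c', 'd'] -> ['d', 'a', 'b', 'c']
'a': index 1 in ['d', 'a', 'b', 'c'] -> ['a', 'd', 'b', 'c']
'b': index 2 in ['a', 'd', 'b', 'c'] -> ['b', 'a', 'd', 'c']
'a': index 1 in ['b', 'a', 'd', 'c'] -> ['a', 'b', 'd', 'c']
'b': index 1 in ['a', 'b', 'd', 'c'] -> ['b', 'a', 'd', 'c']
'a': index 1 in ['b', 'a', 'd', 'c'] -> ['a', 'b', 'd', 'c']
'c': index 3 in ['a', 'b', 'd', 'c'] -> ['c', 'a', 'b', 'd']


Output: [3, 1, 2, 1, 1, 1, 3]


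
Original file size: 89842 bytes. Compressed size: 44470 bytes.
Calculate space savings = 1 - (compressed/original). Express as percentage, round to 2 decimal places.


ratio = compressed/original = 44470/89842 = 0.49498
savings = 1 - ratio = 1 - 0.49498 = 0.50502
as a percentage: 0.50502 * 100 = 50.5%

Space savings = 1 - 44470/89842 = 50.5%


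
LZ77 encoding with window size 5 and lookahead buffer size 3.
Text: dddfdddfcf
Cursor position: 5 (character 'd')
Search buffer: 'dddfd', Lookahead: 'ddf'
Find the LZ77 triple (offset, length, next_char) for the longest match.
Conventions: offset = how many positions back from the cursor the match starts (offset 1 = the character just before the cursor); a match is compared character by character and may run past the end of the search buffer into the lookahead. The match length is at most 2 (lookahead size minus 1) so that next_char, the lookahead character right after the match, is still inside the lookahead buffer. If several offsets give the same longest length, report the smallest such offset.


Try each offset into the search buffer:
  offset=1 (pos 4, char 'd'): match length 2
  offset=2 (pos 3, char 'f'): match length 0
  offset=3 (pos 2, char 'd'): match length 1
  offset=4 (pos 1, char 'd'): match length 2
  offset=5 (pos 0, char 'd'): match length 2
Longest match has length 2, found at offsets 1, 4, 5; take the smallest, offset 1.
next_char = character at position 5 + 2 = 7 -> 'f'

Best match: offset=1, length=2 (matching 'dd' starting at position 4)
LZ77 triple: (1, 2, 'f')


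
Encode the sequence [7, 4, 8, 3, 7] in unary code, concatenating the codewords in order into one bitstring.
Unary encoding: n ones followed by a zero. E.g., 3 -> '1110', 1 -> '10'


Encode each number as n ones followed by a terminating 0:
  7 -> 11111110 (8 bits)
  4 -> 11110 (5 bits)
  8 -> 111111110 (9 bits)
  3 -> 1110 (4 bits)
  7 -> 11111110 (8 bits)
Total length = 8 + 5 + 9 + 4 + 8 = 34 bits.

Unary([7, 4, 8, 3, 7]) = 1111111011110111111110111011111110 (34 bits)


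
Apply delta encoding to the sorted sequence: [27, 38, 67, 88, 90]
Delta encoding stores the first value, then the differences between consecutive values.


First value: 27
Deltas:
  38 - 27 = 11
  67 - 38 = 29
  88 - 67 = 21
  90 - 88 = 2


Delta encoded: [27, 11, 29, 21, 2]


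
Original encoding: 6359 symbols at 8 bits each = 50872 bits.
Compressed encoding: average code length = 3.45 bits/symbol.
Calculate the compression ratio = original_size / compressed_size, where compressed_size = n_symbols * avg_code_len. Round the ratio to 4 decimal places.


original_size = n_symbols * orig_bits = 6359 * 8 = 50872 bits
compressed_size = n_symbols * avg_code_len = 6359 * 3.45 = 21938.55 bits
ratio = original_size / compressed_size = 50872 / 21938.55 = 2.3188

Compression ratio = 2.3188


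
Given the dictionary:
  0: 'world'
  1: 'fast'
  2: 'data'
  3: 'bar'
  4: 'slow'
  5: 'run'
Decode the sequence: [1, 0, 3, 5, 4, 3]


Look up each index in the dictionary:
  1 -> 'fast'
  0 -> 'world'
  3 -> 'bar'
  5 -> 'run'
  4 -> 'slow'
  3 -> 'bar'

Decoded: "fast world bar run slow bar"


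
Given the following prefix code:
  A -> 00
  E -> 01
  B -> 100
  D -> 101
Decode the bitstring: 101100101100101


Decoding step by step:
Bits 101 -> D
Bits 100 -> B
Bits 101 -> D
Bits 100 -> B
Bits 101 -> D


Decoded message: DBDBD


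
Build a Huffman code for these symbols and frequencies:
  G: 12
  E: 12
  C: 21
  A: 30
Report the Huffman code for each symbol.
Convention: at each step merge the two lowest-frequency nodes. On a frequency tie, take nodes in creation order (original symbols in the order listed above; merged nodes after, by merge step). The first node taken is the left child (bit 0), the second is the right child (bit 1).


Huffman tree construction:
Step 1: Merge G(12) + E(12) = 24
Step 2: Merge C(21) + (G+E)(24) = 45
Step 3: Merge A(30) + (C+(G+E))(45) = 75
Read each symbol's code off the tree from the root (left child = 0, right child = 1).

Codes:
  G: 110 (length 3)
  E: 111 (length 3)
  C: 10 (length 2)
  A: 0 (length 1)
Average code length: 144/75 = 1.9200 bits/symbol


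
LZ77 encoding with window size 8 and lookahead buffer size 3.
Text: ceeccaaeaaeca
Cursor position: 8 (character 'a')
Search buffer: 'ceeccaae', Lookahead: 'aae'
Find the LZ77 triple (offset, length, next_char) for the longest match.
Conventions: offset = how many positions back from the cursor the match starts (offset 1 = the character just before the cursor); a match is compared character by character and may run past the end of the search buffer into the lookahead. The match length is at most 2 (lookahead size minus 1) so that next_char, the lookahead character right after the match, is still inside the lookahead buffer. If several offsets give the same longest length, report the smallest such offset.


Try each offset into the search buffer:
  offset=1 (pos 7, char 'e'): match length 0
  offset=2 (pos 6, char 'a'): match length 1
  offset=3 (pos 5, char 'a'): match length 2
  offset=4 (pos 4, char 'c'): match length 0
  offset=5 (pos 3, char 'c'): match length 0
  offset=6 (pos 2, char 'e'): match length 0
  offset=7 (pos 1, char 'e'): match length 0
  offset=8 (pos 0, char 'c'): match length 0
Longest match has length 2 at offset 3.
next_char = character at position 8 + 2 = 10 -> 'e'

Best match: offset=3, length=2 (matching 'aa' starting at position 5)
LZ77 triple: (3, 2, 'e')


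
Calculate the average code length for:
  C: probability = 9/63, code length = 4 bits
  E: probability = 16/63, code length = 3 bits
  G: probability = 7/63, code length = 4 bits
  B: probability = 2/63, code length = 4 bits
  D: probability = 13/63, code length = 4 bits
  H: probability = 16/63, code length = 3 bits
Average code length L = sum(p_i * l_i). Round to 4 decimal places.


Weighted contributions p_i * l_i:
  C: (9/63) * 4 = 36/63
  E: (16/63) * 3 = 48/63
  G: (7/63) * 4 = 28/63
  B: (2/63) * 4 = 8/63
  D: (13/63) * 4 = 52/63
  H: (16/63) * 3 = 48/63
Sum = (36 + 48 + 28 + 8 + 52 + 48)/63 = 220/63

L = 220/63 = 3.4921 bits/symbol


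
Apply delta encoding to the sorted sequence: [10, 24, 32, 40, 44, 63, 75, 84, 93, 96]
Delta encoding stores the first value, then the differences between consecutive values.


First value: 10
Deltas:
  24 - 10 = 14
  32 - 24 = 8
  40 - 32 = 8
  44 - 40 = 4
  63 - 44 = 19
  75 - 63 = 12
  84 - 75 = 9
  93 - 84 = 9
  96 - 93 = 3


Delta encoded: [10, 14, 8, 8, 4, 19, 12, 9, 9, 3]


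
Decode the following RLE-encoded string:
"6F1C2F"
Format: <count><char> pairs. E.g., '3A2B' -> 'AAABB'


Expanding each <count><char> pair:
  6F -> 'FFFFFF'
  1C -> 'C'
  2F -> 'FF'

Decoded = FFFFFFCFF


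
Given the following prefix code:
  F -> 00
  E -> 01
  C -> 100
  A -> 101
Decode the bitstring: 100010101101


Decoding step by step:
Bits 100 -> C
Bits 01 -> E
Bits 01 -> E
Bits 01 -> E
Bits 101 -> A


Decoded message: CEEEA


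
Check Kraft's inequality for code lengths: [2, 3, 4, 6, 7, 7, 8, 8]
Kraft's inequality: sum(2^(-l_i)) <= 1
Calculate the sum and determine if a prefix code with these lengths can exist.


Sum = 2^(-2) + 2^(-3) + 2^(-4) + 2^(-6) + 2^(-7) + 2^(-7) + 2^(-8) + 2^(-8)
    = 0.25 + 0.125 + 0.0625 + 0.015625 + 0.0078125 + 0.0078125 + 0.00390625 + 0.00390625
    = 122/256 = 0.4765625
Since 0.4765625 <= 1, Kraft's inequality IS satisfied.
A prefix code with these lengths CAN exist.

Kraft sum = 0.4765625. Satisfied.


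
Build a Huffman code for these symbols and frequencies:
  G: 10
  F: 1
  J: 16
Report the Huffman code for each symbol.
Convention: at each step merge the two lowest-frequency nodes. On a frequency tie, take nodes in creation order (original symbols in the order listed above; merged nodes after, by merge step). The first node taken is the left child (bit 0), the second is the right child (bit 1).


Huffman tree construction:
Step 1: Merge F(1) + G(10) = 11
Step 2: Merge (F+G)(11) + J(16) = 27
Read each symbol's code off the tree from the root (left child = 0, right child = 1).

Codes:
  G: 01 (length 2)
  F: 00 (length 2)
  J: 1 (length 1)
Average code length: 38/27 = 1.4074 bits/symbol


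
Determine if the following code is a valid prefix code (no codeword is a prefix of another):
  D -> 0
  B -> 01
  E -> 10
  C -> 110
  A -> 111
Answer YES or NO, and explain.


Checking each pair (does one codeword prefix another?):
  D='0' vs B='01': prefix -- VIOLATION

NO -- this is NOT a valid prefix code. D (0) is a prefix of B (01).


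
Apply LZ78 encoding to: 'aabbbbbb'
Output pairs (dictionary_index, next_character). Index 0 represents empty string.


LZ78 encoding steps:
Dictionary: {0: ''}
Step 1: w='' (idx 0), next='a' -> output (0, 'a'), add 'a' as idx 1
Step 2: w='a' (idx 1), next='b' -> output (1, 'b'), add 'ab' as idx 2
Step 3: w='' (idx 0), next='b' -> output (0, 'b'), add 'b' as idx 3
Step 4: w='b' (idx 3), next='b' -> output (3, 'b'), add 'bb' as idx 4
Step 5: w='bb' (idx 4), end of input -> output (4, '')


Encoded: [(0, 'a'), (1, 'b'), (0, 'b'), (3, 'b'), (4, '')]


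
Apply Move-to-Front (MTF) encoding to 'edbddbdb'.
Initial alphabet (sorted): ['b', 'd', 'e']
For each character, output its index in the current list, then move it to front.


MTF encoding:
'e': index 2 in ['b', 'd', 'e'] -> ['e', 'b', 'd']
'd': index 2 in ['e', 'b', 'd'] -> ['d', 'e', 'b']
'b': index 2 in ['d', 'e', 'b'] -> ['b', 'd', 'e']
'd': index 1 in ['b', 'd', 'e'] -> ['d', 'b', 'e']
'd': index 0 in ['d', 'b', 'e'] -> ['d', 'b', 'e']
'b': index 1 in ['d', 'b', 'e'] -> ['b', 'd', 'e']
'd': index 1 in ['b', 'd', 'e'] -> ['d', 'b', 'e']
'b': index 1 in ['d', 'b', 'e'] -> ['b', 'd', 'e']


Output: [2, 2, 2, 1, 0, 1, 1, 1]


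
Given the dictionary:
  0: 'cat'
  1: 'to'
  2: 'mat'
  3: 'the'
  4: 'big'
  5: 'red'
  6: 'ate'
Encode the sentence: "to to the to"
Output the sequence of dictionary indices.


Look up each word in the dictionary:
  'to' -> 1
  'to' -> 1
  'the' -> 3
  'to' -> 1

Encoded: [1, 1, 3, 1]


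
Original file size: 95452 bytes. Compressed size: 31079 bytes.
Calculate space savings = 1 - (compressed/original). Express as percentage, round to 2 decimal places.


ratio = compressed/original = 31079/95452 = 0.325598
savings = 1 - ratio = 1 - 0.325598 = 0.674402
as a percentage: 0.674402 * 100 = 67.44%

Space savings = 1 - 31079/95452 = 67.44%


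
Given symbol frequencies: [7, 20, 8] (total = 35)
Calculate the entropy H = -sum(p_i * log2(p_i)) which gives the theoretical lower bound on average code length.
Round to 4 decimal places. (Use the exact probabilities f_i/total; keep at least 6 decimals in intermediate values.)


Per-symbol terms -p_i * log2(p_i) with p_i = f_i/35:
  p = 7/35 = 0.200000: log2(p) = -2.321928, -p*log2(p) = 0.464386
  p = 20/35 = 0.571429: log2(p) = -0.807355, -p*log2(p) = 0.461346
  p = 8/35 = 0.228571: log2(p) = -2.129283, -p*log2(p) = 0.486693
H = 0.464386 + 0.461346 + 0.486693 = 1.412425

H = 1.4124 bits/symbol


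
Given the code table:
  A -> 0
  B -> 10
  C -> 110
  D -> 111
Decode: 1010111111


Decoding:
10 -> B
10 -> B
111 -> D
111 -> D


Result: BBDD


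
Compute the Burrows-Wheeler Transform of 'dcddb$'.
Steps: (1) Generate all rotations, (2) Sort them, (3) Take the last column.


Rotations (sorted):
  0: $dcddb -> last char: b
  1: b$dcdd -> last char: d
  2: cddb$d -> last char: d
  3: db$dcd -> last char: d
  4: dcddb$ -> last char: $
  5: ddb$dc -> last char: c


BWT = bddd$c


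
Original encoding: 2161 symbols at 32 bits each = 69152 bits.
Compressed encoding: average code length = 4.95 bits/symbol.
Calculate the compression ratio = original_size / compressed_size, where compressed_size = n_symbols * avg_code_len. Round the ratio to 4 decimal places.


original_size = n_symbols * orig_bits = 2161 * 32 = 69152 bits
compressed_size = n_symbols * avg_code_len = 2161 * 4.95 = 10696.95 bits
ratio = original_size / compressed_size = 69152 / 10696.95 = 6.4646

Compression ratio = 6.4646


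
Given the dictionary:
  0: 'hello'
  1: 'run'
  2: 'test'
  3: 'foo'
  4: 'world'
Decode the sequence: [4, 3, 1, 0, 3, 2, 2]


Look up each index in the dictionary:
  4 -> 'world'
  3 -> 'foo'
  1 -> 'run'
  0 -> 'hello'
  3 -> 'foo'
  2 -> 'test'
  2 -> 'test'

Decoded: "world foo run hello foo test test"


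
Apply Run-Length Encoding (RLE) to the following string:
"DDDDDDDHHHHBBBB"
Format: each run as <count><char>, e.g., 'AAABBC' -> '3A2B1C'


Scanning runs left to right:
  i=0: run of 'D' x 7 -> '7D'
  i=7: run of 'H' x 4 -> '4H'
  i=11: run of 'B' x 4 -> '4B'

RLE = 7D4H4B


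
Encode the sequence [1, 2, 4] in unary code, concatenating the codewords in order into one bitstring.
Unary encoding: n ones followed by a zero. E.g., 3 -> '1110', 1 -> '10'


Encode each number as n ones followed by a terminating 0:
  1 -> 10 (2 bits)
  2 -> 110 (3 bits)
  4 -> 11110 (5 bits)
Total length = 2 + 3 + 5 = 10 bits.

Unary([1, 2, 4]) = 1011011110 (10 bits)


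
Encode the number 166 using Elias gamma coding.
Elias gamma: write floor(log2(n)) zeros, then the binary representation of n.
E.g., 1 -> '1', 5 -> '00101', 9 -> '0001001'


num_bits = floor(log2(166)) + 1 = 8
leading_zeros = num_bits - 1 = 7
binary(166) = 10100110

Elias gamma(166) = '0000000' + '10100110' = 000000010100110 (15 bits)


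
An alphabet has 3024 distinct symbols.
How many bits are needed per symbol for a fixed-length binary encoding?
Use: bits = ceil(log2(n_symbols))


log2(3024) = 11.5622
Bracket: 2^11 = 2048 < 3024 <= 2^12 = 4096
So ceil(log2(3024)) = 12

bits = ceil(log2(3024)) = ceil(11.5622) = 12 bits


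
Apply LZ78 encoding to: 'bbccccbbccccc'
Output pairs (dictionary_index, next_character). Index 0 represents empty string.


LZ78 encoding steps:
Dictionary: {0: ''}
Step 1: w='' (idx 0), next='b' -> output (0, 'b'), add 'b' as idx 1
Step 2: w='b' (idx 1), next='c' -> output (1, 'c'), add 'bc' as idx 2
Step 3: w='' (idx 0), next='c' -> output (0, 'c'), add 'c' as idx 3
Step 4: w='c' (idx 3), next='c' -> output (3, 'c'), add 'cc' as idx 4
Step 5: w='b' (idx 1), next='b' -> output (1, 'b'), add 'bb' as idx 5
Step 6: w='cc' (idx 4), next='c' -> output (4, 'c'), add 'ccc' as idx 6
Step 7: w='cc' (idx 4), end of input -> output (4, '')


Encoded: [(0, 'b'), (1, 'c'), (0, 'c'), (3, 'c'), (1, 'b'), (4, 'c'), (4, '')]


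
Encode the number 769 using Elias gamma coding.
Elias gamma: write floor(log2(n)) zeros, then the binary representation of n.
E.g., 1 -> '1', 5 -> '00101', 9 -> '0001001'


num_bits = floor(log2(769)) + 1 = 10
leading_zeros = num_bits - 1 = 9
binary(769) = 1100000001

Elias gamma(769) = '000000000' + '1100000001' = 0000000001100000001 (19 bits)


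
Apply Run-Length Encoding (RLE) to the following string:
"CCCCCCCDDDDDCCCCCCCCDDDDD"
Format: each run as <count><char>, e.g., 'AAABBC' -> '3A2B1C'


Scanning runs left to right:
  i=0: run of 'C' x 7 -> '7C'
  i=7: run of 'D' x 5 -> '5D'
  i=12: run of 'C' x 8 -> '8C'
  i=20: run of 'D' x 5 -> '5D'

RLE = 7C5D8C5D


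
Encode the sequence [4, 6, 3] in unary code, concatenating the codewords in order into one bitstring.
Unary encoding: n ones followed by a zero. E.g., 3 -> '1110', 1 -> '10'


Encode each number as n ones followed by a terminating 0:
  4 -> 11110 (5 bits)
  6 -> 1111110 (7 bits)
  3 -> 1110 (4 bits)
Total length = 5 + 7 + 4 = 16 bits.

Unary([4, 6, 3]) = 1111011111101110 (16 bits)


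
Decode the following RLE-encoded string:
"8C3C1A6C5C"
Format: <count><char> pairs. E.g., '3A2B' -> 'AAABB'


Expanding each <count><char> pair:
  8C -> 'CCCCCCCC'
  3C -> 'CCC'
  1A -> 'A'
  6C -> 'CCCCCC'
  5C -> 'CCCCC'

Decoded = CCCCCCCCCCCACCCCCCCCCCC


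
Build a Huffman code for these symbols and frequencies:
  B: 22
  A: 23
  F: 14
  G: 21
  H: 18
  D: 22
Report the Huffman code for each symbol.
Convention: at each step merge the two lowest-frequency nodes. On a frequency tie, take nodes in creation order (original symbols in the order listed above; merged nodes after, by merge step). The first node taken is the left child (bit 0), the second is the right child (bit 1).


Huffman tree construction:
Step 1: Merge F(14) + H(18) = 32
Step 2: Merge G(21) + B(22) = 43
Step 3: Merge D(22) + A(23) = 45
Step 4: Merge (F+H)(32) + (G+B)(43) = 75
Step 5: Merge (D+A)(45) + ((F+H)+(G+B))(75) = 120
Read each symbol's code off the tree from the root (left child = 0, right child = 1).

Codes:
  B: 111 (length 3)
  A: 01 (length 2)
  F: 100 (length 3)
  G: 110 (length 3)
  H: 101 (length 3)
  D: 00 (length 2)
Average code length: 315/120 = 2.6250 bits/symbol


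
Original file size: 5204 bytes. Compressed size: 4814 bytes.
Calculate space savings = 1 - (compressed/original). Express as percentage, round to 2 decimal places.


ratio = compressed/original = 4814/5204 = 0.925058
savings = 1 - ratio = 1 - 0.925058 = 0.074942
as a percentage: 0.074942 * 100 = 7.49%

Space savings = 1 - 4814/5204 = 7.49%


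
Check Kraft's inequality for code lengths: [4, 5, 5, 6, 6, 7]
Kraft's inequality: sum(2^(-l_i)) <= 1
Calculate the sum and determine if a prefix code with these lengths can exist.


Sum = 2^(-4) + 2^(-5) + 2^(-5) + 2^(-6) + 2^(-6) + 2^(-7)
    = 0.0625 + 0.03125 + 0.03125 + 0.015625 + 0.015625 + 0.0078125
    = 21/128 = 0.1640625
Since 0.1640625 <= 1, Kraft's inequality IS satisfied.
A prefix code with these lengths CAN exist.

Kraft sum = 0.1640625. Satisfied.


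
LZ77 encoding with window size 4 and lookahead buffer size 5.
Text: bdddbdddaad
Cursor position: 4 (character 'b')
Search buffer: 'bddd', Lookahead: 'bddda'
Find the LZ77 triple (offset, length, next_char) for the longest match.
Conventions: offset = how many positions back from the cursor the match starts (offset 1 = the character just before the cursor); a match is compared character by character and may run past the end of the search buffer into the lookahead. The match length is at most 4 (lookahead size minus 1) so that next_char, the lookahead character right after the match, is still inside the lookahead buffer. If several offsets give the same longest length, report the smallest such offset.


Try each offset into the search buffer:
  offset=1 (pos 3, char 'd'): match length 0
  offset=2 (pos 2, char 'd'): match length 0
  offset=3 (pos 1, char 'd'): match length 0
  offset=4 (pos 0, char 'b'): match length 4
Longest match has length 4 at offset 4.
next_char = character at position 4 + 4 = 8 -> 'a'

Best match: offset=4, length=4 (matching 'bddd' starting at position 0)
LZ77 triple: (4, 4, 'a')


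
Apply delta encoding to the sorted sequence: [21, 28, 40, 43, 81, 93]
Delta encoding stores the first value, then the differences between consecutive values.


First value: 21
Deltas:
  28 - 21 = 7
  40 - 28 = 12
  43 - 40 = 3
  81 - 43 = 38
  93 - 81 = 12


Delta encoded: [21, 7, 12, 3, 38, 12]


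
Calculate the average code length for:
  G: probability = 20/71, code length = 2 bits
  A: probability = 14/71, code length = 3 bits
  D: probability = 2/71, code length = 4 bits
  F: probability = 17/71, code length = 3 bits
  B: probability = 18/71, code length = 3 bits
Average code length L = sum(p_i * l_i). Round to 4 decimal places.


Weighted contributions p_i * l_i:
  G: (20/71) * 2 = 40/71
  A: (14/71) * 3 = 42/71
  D: (2/71) * 4 = 8/71
  F: (17/71) * 3 = 51/71
  B: (18/71) * 3 = 54/71
Sum = (40 + 42 + 8 + 51 + 54)/71 = 195/71

L = 195/71 = 2.7465 bits/symbol


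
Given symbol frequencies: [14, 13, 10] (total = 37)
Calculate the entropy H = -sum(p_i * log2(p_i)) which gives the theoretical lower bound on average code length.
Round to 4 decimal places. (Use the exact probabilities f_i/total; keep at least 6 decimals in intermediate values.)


Per-symbol terms -p_i * log2(p_i) with p_i = f_i/37:
  p = 14/37 = 0.378378: log2(p) = -1.402098, -p*log2(p) = 0.530524
  p = 13/37 = 0.351351: log2(p) = -1.509014, -p*log2(p) = 0.530194
  p = 10/37 = 0.270270: log2(p) = -1.887525, -p*log2(p) = 0.510142
H = 0.530524 + 0.530194 + 0.510142 = 1.570860

H = 1.5709 bits/symbol


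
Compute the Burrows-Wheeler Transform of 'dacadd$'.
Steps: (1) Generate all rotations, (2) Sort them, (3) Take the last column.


Rotations (sorted):
  0: $dacadd -> last char: d
  1: acadd$d -> last char: d
  2: add$dac -> last char: c
  3: cadd$da -> last char: a
  4: d$dacad -> last char: d
  5: dacadd$ -> last char: $
  6: dd$daca -> last char: a


BWT = ddcad$a


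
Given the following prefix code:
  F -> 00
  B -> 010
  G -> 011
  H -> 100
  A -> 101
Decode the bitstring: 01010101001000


Decoding step by step:
Bits 010 -> B
Bits 101 -> A
Bits 010 -> B
Bits 010 -> B
Bits 00 -> F


Decoded message: BABBF


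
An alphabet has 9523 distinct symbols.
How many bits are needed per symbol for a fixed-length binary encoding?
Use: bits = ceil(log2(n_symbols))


log2(9523) = 13.2172
Bracket: 2^13 = 8192 < 9523 <= 2^14 = 16384
So ceil(log2(9523)) = 14

bits = ceil(log2(9523)) = ceil(13.2172) = 14 bits


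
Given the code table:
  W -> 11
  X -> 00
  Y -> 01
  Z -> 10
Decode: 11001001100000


Decoding:
11 -> W
00 -> X
10 -> Z
01 -> Y
10 -> Z
00 -> X
00 -> X


Result: WXZYZXX


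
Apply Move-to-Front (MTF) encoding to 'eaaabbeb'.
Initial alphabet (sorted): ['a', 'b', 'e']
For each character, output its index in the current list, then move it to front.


MTF encoding:
'e': index 2 in ['a', 'b', 'e'] -> ['e', 'a', 'b']
'a': index 1 in ['e', 'a', 'b'] -> ['a', 'e', 'b']
'a': index 0 in ['a', 'e', 'b'] -> ['a', 'e', 'b']
'a': index 0 in ['a', 'e', 'b'] -> ['a', 'e', 'b']
'b': index 2 in ['a', 'e', 'b'] -> ['b', 'a', 'e']
'b': index 0 in ['b', 'a', 'e'] -> ['b', 'a', 'e']
'e': index 2 in ['b', 'a', 'e'] -> ['e', 'b', 'a']
'b': index 1 in ['e', 'b', 'a'] -> ['b', 'e', 'a']


Output: [2, 1, 0, 0, 2, 0, 2, 1]


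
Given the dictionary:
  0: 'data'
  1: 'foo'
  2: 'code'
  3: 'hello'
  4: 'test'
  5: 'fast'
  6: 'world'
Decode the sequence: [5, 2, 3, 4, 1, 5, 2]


Look up each index in the dictionary:
  5 -> 'fast'
  2 -> 'code'
  3 -> 'hello'
  4 -> 'test'
  1 -> 'foo'
  5 -> 'fast'
  2 -> 'code'

Decoded: "fast code hello test foo fast code"


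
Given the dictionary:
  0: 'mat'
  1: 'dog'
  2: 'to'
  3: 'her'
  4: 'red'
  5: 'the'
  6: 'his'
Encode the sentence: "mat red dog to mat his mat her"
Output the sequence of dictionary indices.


Look up each word in the dictionary:
  'mat' -> 0
  'red' -> 4
  'dog' -> 1
  'to' -> 2
  'mat' -> 0
  'his' -> 6
  'mat' -> 0
  'her' -> 3

Encoded: [0, 4, 1, 2, 0, 6, 0, 3]


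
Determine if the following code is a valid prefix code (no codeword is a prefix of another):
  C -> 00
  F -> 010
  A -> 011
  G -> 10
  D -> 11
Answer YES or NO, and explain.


Checking each pair (does one codeword prefix another?):
  C='00' vs F='010': no prefix
  C='00' vs A='011': no prefix
  C='00' vs G='10': no prefix
  C='00' vs D='11': no prefix
  F='010' vs C='00': no prefix
  F='010' vs A='011': no prefix
  F='010' vs G='10': no prefix
  F='010' vs D='11': no prefix
  A='011' vs C='00': no prefix
  A='011' vs F='010': no prefix
  A='011' vs G='10': no prefix
  A='011' vs D='11': no prefix
  G='10' vs C='00': no prefix
  G='10' vs F='010': no prefix
  G='10' vs A='011': no prefix
  G='10' vs D='11': no prefix
  D='11' vs C='00': no prefix
  D='11' vs F='010': no prefix
  D='11' vs A='011': no prefix
  D='11' vs G='10': no prefix
No violation found over all pairs.

YES -- this is a valid prefix code. No codeword is a prefix of any other codeword.


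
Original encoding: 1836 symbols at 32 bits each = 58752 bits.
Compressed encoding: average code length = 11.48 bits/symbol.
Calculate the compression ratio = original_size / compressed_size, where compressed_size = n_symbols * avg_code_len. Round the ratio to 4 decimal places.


original_size = n_symbols * orig_bits = 1836 * 32 = 58752 bits
compressed_size = n_symbols * avg_code_len = 1836 * 11.48 = 21077.28 bits
ratio = original_size / compressed_size = 58752 / 21077.28 = 2.7875

Compression ratio = 2.7875


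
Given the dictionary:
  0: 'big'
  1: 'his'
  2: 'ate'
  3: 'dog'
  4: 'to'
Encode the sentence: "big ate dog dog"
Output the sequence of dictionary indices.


Look up each word in the dictionary:
  'big' -> 0
  'ate' -> 2
  'dog' -> 3
  'dog' -> 3

Encoded: [0, 2, 3, 3]


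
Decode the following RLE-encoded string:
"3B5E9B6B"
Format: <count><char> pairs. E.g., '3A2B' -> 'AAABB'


Expanding each <count><char> pair:
  3B -> 'BBB'
  5E -> 'EEEEE'
  9B -> 'BBBBBBBBB'
  6B -> 'BBBBBB'

Decoded = BBBEEEEEBBBBBBBBBBBBBBB


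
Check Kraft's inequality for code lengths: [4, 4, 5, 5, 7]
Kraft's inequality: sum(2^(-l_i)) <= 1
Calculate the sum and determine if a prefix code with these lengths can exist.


Sum = 2^(-4) + 2^(-4) + 2^(-5) + 2^(-5) + 2^(-7)
    = 0.0625 + 0.0625 + 0.03125 + 0.03125 + 0.0078125
    = 25/128 = 0.1953125
Since 0.1953125 <= 1, Kraft's inequality IS satisfied.
A prefix code with these lengths CAN exist.

Kraft sum = 0.1953125. Satisfied.


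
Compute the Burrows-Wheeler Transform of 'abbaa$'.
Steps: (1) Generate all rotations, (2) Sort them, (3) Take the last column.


Rotations (sorted):
  0: $abbaa -> last char: a
  1: a$abba -> last char: a
  2: aa$abb -> last char: b
  3: abbaa$ -> last char: $
  4: baa$ab -> last char: b
  5: bbaa$a -> last char: a


BWT = aab$ba


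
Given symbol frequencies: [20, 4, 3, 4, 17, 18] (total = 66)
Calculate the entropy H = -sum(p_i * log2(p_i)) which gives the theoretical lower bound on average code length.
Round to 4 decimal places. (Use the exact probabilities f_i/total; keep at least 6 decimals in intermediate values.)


Per-symbol terms -p_i * log2(p_i) with p_i = f_i/66:
  p = 20/66 = 0.303030: log2(p) = -1.722466, -p*log2(p) = 0.521959
  p = 4/66 = 0.060606: log2(p) = -4.044394, -p*log2(p) = 0.245115
  p = 3/66 = 0.045455: log2(p) = -4.459432, -p*log2(p) = 0.202701
  p = 4/66 = 0.060606: log2(p) = -4.044394, -p*log2(p) = 0.245115
  p = 17/66 = 0.257576: log2(p) = -1.956931, -p*log2(p) = 0.504058
  p = 18/66 = 0.272727: log2(p) = -1.874469, -p*log2(p) = 0.511219
H = 0.521959 + 0.245115 + 0.202701 + 0.245115 + 0.504058 + 0.511219 = 2.230167

H = 2.2302 bits/symbol


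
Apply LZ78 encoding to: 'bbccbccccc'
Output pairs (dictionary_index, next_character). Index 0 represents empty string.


LZ78 encoding steps:
Dictionary: {0: ''}
Step 1: w='' (idx 0), next='b' -> output (0, 'b'), add 'b' as idx 1
Step 2: w='b' (idx 1), next='c' -> output (1, 'c'), add 'bc' as idx 2
Step 3: w='' (idx 0), next='c' -> output (0, 'c'), add 'c' as idx 3
Step 4: w='bc' (idx 2), next='c' -> output (2, 'c'), add 'bcc' as idx 4
Step 5: w='c' (idx 3), next='c' -> output (3, 'c'), add 'cc' as idx 5
Step 6: w='c' (idx 3), end of input -> output (3, '')


Encoded: [(0, 'b'), (1, 'c'), (0, 'c'), (2, 'c'), (3, 'c'), (3, '')]


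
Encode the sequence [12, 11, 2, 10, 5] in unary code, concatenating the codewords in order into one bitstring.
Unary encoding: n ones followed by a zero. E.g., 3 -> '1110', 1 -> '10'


Encode each number as n ones followed by a terminating 0:
  12 -> 1111111111110 (13 bits)
  11 -> 111111111110 (12 bits)
  2 -> 110 (3 bits)
  10 -> 11111111110 (11 bits)
  5 -> 111110 (6 bits)
Total length = 13 + 12 + 3 + 11 + 6 = 45 bits.

Unary([12, 11, 2, 10, 5]) = 111111111111011111111111011011111111110111110 (45 bits)


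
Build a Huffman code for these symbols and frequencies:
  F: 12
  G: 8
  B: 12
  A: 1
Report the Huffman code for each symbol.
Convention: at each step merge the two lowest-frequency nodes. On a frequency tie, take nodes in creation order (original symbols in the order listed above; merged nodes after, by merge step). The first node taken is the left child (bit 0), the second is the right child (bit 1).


Huffman tree construction:
Step 1: Merge A(1) + G(8) = 9
Step 2: Merge (A+G)(9) + F(12) = 21
Step 3: Merge B(12) + ((A+G)+F)(21) = 33
Read each symbol's code off the tree from the root (left child = 0, right child = 1).

Codes:
  F: 11 (length 2)
  G: 101 (length 3)
  B: 0 (length 1)
  A: 100 (length 3)
Average code length: 63/33 = 1.9091 bits/symbol


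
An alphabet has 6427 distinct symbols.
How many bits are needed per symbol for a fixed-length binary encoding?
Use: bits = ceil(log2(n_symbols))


log2(6427) = 12.6499
Bracket: 2^12 = 4096 < 6427 <= 2^13 = 8192
So ceil(log2(6427)) = 13

bits = ceil(log2(6427)) = ceil(12.6499) = 13 bits


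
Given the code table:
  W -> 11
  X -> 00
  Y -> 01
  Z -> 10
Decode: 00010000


Decoding:
00 -> X
01 -> Y
00 -> X
00 -> X


Result: XYXX


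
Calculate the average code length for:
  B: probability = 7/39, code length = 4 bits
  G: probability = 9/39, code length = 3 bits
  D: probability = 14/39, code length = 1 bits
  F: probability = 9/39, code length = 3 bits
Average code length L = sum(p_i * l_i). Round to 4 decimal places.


Weighted contributions p_i * l_i:
  B: (7/39) * 4 = 28/39
  G: (9/39) * 3 = 27/39
  D: (14/39) * 1 = 14/39
  F: (9/39) * 3 = 27/39
Sum = (28 + 27 + 14 + 27)/39 = 96/39

L = 96/39 = 2.4615 bits/symbol


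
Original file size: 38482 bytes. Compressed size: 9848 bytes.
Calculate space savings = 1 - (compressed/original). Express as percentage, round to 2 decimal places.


ratio = compressed/original = 9848/38482 = 0.255912
savings = 1 - ratio = 1 - 0.255912 = 0.744088
as a percentage: 0.744088 * 100 = 74.41%

Space savings = 1 - 9848/38482 = 74.41%


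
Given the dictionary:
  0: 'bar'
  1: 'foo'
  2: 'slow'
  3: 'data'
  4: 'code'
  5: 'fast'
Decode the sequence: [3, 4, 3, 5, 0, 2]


Look up each index in the dictionary:
  3 -> 'data'
  4 -> 'code'
  3 -> 'data'
  5 -> 'fast'
  0 -> 'bar'
  2 -> 'slow'

Decoded: "data code data fast bar slow"


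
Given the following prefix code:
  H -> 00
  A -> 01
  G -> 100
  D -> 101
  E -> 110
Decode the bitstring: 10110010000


Decoding step by step:
Bits 101 -> D
Bits 100 -> G
Bits 100 -> G
Bits 00 -> H


Decoded message: DGGH


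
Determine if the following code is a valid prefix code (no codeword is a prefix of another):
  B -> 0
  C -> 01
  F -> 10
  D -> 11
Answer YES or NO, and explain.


Checking each pair (does one codeword prefix another?):
  B='0' vs C='01': prefix -- VIOLATION

NO -- this is NOT a valid prefix code. B (0) is a prefix of C (01).


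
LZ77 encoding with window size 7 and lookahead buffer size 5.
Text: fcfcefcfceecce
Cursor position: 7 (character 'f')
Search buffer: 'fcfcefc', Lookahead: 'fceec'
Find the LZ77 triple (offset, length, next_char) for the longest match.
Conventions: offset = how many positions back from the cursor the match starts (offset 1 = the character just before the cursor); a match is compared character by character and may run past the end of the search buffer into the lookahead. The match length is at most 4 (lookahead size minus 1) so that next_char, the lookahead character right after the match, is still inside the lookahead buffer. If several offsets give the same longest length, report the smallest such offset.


Try each offset into the search buffer:
  offset=1 (pos 6, char 'c'): match length 0
  offset=2 (pos 5, char 'f'): match length 2
  offset=3 (pos 4, char 'e'): match length 0
  offset=4 (pos 3, char 'c'): match length 0
  offset=5 (pos 2, char 'f'): match length 3
  offset=6 (pos 1, char 'c'): match length 0
  offset=7 (pos 0, char 'f'): match length 2
Longest match has length 3 at offset 5.
next_char = character at position 7 + 3 = 10 -> 'e'

Best match: offset=5, length=3 (matching 'fce' starting at position 2)
LZ77 triple: (5, 3, 'e')


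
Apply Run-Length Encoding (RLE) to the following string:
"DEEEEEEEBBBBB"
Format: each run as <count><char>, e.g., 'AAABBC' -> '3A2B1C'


Scanning runs left to right:
  i=0: run of 'D' x 1 -> '1D'
  i=1: run of 'E' x 7 -> '7E'
  i=8: run of 'B' x 5 -> '5B'

RLE = 1D7E5B


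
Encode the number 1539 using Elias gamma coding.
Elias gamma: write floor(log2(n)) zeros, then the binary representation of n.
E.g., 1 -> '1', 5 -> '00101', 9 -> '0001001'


num_bits = floor(log2(1539)) + 1 = 11
leading_zeros = num_bits - 1 = 10
binary(1539) = 11000000011

Elias gamma(1539) = '0000000000' + '11000000011' = 000000000011000000011 (21 bits)


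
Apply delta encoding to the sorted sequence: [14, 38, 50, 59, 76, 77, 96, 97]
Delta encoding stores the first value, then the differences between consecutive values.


First value: 14
Deltas:
  38 - 14 = 24
  50 - 38 = 12
  59 - 50 = 9
  76 - 59 = 17
  77 - 76 = 1
  96 - 77 = 19
  97 - 96 = 1


Delta encoded: [14, 24, 12, 9, 17, 1, 19, 1]
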